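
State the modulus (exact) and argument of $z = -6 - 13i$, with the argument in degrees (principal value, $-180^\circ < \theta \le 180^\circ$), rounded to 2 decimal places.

|z| = sqrt((-6)^2 + (-13)^2) = sqrt(205)
arg(z) = arctan(b/a) = arctan(-13/-6) (quadrant-adjusted) = -114.78°


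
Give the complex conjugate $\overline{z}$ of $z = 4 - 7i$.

If z = a + bi, then conjugate(z) = a - bi
conjugate(4 - 7i) = 4 + 7i


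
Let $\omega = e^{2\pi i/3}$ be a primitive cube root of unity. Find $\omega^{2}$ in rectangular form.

ω^2 = e^(2πi·2/3) = e^(i·4π/3)
= cos(4π/3) + i sin(4π/3)
= -1/2 - (sqrt(3)/2)i


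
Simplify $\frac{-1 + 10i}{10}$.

Divisor is real, so divide each part by 10:
= -1/10 + i


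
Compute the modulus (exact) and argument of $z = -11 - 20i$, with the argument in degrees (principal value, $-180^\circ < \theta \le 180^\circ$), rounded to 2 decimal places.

|z| = sqrt((-11)^2 + (-20)^2) = sqrt(521)
arg(z) = arctan(b/a) = arctan(-20/-11) (quadrant-adjusted) = -118.81°


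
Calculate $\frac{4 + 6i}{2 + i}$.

Multiply numerator and denominator by conjugate (2 - i):
= (4 + 6i)(2 - i) / (2^2 + 1^2)
= (14 + 8i) / 5
= 14/5 + (8/5)i


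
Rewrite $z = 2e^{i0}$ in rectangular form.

a = r cos θ = 2 * 1 = 2
b = r sin θ = 2 * 0 = 0
z = 2


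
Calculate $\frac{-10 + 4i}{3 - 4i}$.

Multiply numerator and denominator by conjugate (3 + 4i):
= (-10 + 4i)(3 + 4i) / (3^2 + (-4)^2)
= (-46 - 28i) / 25
= -46/25 - (28/25)i


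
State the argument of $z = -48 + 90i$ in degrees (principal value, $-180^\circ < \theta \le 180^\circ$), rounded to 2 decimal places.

θ = arctan(b/a) = arctan(90/-48) (quadrant-adjusted) = 118.07°


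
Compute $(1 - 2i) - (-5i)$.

(1 - 0) + (-2 - (-5))i = 1 + 3i


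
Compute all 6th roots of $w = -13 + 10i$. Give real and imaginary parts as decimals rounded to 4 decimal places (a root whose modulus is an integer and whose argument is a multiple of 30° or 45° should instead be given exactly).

|w| = sqrt(269) ≈ 16.401219, arg(w) ≈ 142.431408°
Root modulus = sqrt(269)^(1/6) ≈ 1.593967
Root arguments: θ_k = (arg(w) + 360°k)/6 for k = 0, 1, ..., 5
Compute each root as (root modulus)(cos θ_k + i sin θ_k) using full-precision intermediates, then round to 4 decimal places.
Roots: 1.4591 + 0.6417i, 0.1738 + 1.5845i, -1.2853 + 0.9428i, -1.4591 - 0.6417i, -0.1738 - 1.5845i, 1.2853 - 0.9428i


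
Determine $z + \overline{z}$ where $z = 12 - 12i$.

z + conjugate(z) = (a + bi) + (a - bi) = 2a
= 2 * 12 = 24


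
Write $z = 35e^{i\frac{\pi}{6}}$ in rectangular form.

a = r cos θ = 35 * sqrt(3)/2 = 35*sqrt(3)/2
b = r sin θ = 35 * 1/2 = 35/2
z = 35*sqrt(3)/2 + (35/2)i


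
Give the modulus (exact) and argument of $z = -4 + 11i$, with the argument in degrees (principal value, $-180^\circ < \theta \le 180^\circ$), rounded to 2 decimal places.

|z| = sqrt((-4)^2 + 11^2) = sqrt(137)
arg(z) = arctan(b/a) = arctan(11/-4) (quadrant-adjusted) = 109.98°


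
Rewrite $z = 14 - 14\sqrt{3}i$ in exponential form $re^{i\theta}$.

r = |z| = sqrt((14)^2 + (-14*sqrt(3))^2) = sqrt(196 + 588) = sqrt(784) = 28
θ = arctan(b/a) = arctan(-24.2487/14) (quadrant-adjusted) = -60° = -π/3
z = 28e^(-i*π/3)


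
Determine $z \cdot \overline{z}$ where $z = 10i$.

z * conjugate(z) = |z|^2 = a^2 + b^2
= 0^2 + 10^2 = 100


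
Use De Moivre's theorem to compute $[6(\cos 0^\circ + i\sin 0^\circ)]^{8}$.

By De Moivre: z^n = r^n(cos(nθ) + i sin(nθ))
= 6^8(cos(8*0°) + i sin(8*0°))
= 1679616(cos 0° + i sin 0°)
= 1679616


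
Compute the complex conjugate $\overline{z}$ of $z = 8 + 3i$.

If z = a + bi, then conjugate(z) = a - bi
conjugate(8 + 3i) = 8 - 3i


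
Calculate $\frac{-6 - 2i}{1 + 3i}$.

Multiply numerator and denominator by conjugate (1 - 3i):
= (-6 - 2i)(1 - 3i) / (1^2 + 3^2)
= (-12 + 16i) / 10
Divide through by 2: (-6 + 8i) / 5
= -6/5 + (8/5)i


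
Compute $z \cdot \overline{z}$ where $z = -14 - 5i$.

z * conjugate(z) = |z|^2 = a^2 + b^2
= (-14)^2 + (-5)^2 = 221


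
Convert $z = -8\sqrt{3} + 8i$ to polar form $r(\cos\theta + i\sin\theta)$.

r = |z| = sqrt(a^2 + b^2) = sqrt((-8*sqrt(3))^2 + (8)^2) = sqrt(192 + 64) = sqrt(256) = 16
θ = arctan(b/a) = arctan(8/-13.8564) (quadrant-adjusted) = 150°
z = 16(cos 150° + i sin 150°)


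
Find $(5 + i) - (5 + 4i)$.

(5 - 5) + (1 - 4)i = -3i


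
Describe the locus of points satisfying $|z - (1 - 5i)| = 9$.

|z - z0| = r describes a circle centered at z0 with radius r
Here z0 = 1 - 5i and r = 9
Locus: Circle centered at (1, -5) with radius 9


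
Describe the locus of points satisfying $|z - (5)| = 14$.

|z - z0| = r describes a circle centered at z0 with radius r
Here z0 = 5 and r = 14
Locus: Circle centered at (5, 0) with radius 14


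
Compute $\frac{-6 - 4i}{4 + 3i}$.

Multiply numerator and denominator by conjugate (4 - 3i):
= (-6 - 4i)(4 - 3i) / (4^2 + 3^2)
= (-36 + 2i) / 25
= -36/25 + (2/25)i


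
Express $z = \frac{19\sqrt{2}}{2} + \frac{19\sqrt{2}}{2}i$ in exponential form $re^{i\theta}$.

r = |z| = sqrt((19*sqrt(2)/2)^2 + (19*sqrt(2)/2)^2) = sqrt(361/2 + 361/2) = sqrt(361) = 19
θ = arctan(b/a) = arctan(13.435/13.435) (quadrant-adjusted) = 45° = π/4
z = 19e^(i*π/4)


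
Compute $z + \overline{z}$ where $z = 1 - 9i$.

z + conjugate(z) = (a + bi) + (a - bi) = 2a
= 2 * 1 = 2


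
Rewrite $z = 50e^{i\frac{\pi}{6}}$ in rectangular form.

a = r cos θ = 50 * sqrt(3)/2 = 25*sqrt(3)
b = r sin θ = 50 * 1/2 = 25
z = 25*sqrt(3) + 25i


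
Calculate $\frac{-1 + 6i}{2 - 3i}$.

Multiply numerator and denominator by conjugate (2 + 3i):
= (-1 + 6i)(2 + 3i) / (2^2 + (-3)^2)
= (-20 + 9i) / 13
= -20/13 + (9/13)i


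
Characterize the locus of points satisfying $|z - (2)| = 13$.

|z - z0| = r describes a circle centered at z0 with radius r
Here z0 = 2 and r = 13
Locus: Circle centered at (2, 0) with radius 13


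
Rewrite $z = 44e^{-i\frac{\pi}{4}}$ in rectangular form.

a = r cos θ = 44 * sqrt(2)/2 = 22*sqrt(2)
b = r sin θ = 44 * -sqrt(2)/2 = -22*sqrt(2)
z = 22*sqrt(2) - 22*sqrt(2)i


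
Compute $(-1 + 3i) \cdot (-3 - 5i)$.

(a1*a2 - b1*b2) + (a1*b2 + b1*a2)i
= (3 - (-15)) + (5 + (-9))i
= 18 - 4i


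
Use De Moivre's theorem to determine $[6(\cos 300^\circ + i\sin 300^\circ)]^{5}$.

By De Moivre: z^n = r^n(cos(nθ) + i sin(nθ))
= 6^5(cos(5*300°) + i sin(5*300°))
= 7776(cos 60° + i sin 60°)
= 3888 + 3888*sqrt(3)i


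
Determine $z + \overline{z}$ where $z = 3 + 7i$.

z + conjugate(z) = (a + bi) + (a - bi) = 2a
= 2 * 3 = 6


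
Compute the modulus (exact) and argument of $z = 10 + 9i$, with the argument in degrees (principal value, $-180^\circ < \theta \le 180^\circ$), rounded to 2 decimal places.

|z| = sqrt(10^2 + 9^2) = sqrt(181)
arg(z) = arctan(b/a) = arctan(9/10) (quadrant-adjusted) = 41.99°


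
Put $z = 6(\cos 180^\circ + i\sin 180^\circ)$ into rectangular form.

a = r cos θ = 6 * -1 = -6
b = r sin θ = 6 * 0 = 0
z = -6


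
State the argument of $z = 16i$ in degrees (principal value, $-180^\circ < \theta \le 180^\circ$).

a = 0 and b > 0, so z lies on the positive imaginary axis: θ = 90°


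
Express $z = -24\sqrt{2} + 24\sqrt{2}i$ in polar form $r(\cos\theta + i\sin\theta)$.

r = |z| = sqrt(a^2 + b^2) = sqrt((-24*sqrt(2))^2 + (24*sqrt(2))^2) = sqrt(1152 + 1152) = sqrt(2304) = 48
θ = arctan(b/a) = arctan(33.9411/-33.9411) (quadrant-adjusted) = 135°
z = 48(cos 135° + i sin 135°)


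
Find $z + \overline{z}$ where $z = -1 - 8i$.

z + conjugate(z) = (a + bi) + (a - bi) = 2a
= 2 * (-1) = -2


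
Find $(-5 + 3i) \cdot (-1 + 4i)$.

(a1*a2 - b1*b2) + (a1*b2 + b1*a2)i
= (5 - 12) + (-20 + (-3))i
= -7 - 23i


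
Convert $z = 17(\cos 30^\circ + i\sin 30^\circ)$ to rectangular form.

a = r cos θ = 17 * sqrt(3)/2 = 17*sqrt(3)/2
b = r sin θ = 17 * 1/2 = 17/2
z = 17*sqrt(3)/2 + (17/2)i


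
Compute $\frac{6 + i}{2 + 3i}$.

Multiply numerator and denominator by conjugate (2 - 3i):
= (6 + i)(2 - 3i) / (2^2 + 3^2)
= (15 - 16i) / 13
= 15/13 - (16/13)i


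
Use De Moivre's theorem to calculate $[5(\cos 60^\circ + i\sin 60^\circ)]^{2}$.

By De Moivre: z^n = r^n(cos(nθ) + i sin(nθ))
= 5^2(cos(2*60°) + i sin(2*60°))
= 25(cos 120° + i sin 120°)
= -25/2 + (25*sqrt(3)/2)i


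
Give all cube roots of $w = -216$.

|w| = 216, arg(w) = 180°
Root modulus = 216^(1/3) = 6
Root arguments: θ_k = (180° + 360°k)/3 for k = 0, 1, ..., 2
Roots: 3 + 3*sqrt(3)i, -6, 3 - 3*sqrt(3)i


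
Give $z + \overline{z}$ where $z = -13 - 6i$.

z + conjugate(z) = (a + bi) + (a - bi) = 2a
= 2 * (-13) = -26


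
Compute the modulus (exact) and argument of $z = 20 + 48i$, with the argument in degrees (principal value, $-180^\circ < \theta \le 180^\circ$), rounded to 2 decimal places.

|z| = sqrt(20^2 + 48^2) = 52
arg(z) = arctan(b/a) = arctan(48/20) (quadrant-adjusted) = 67.38°


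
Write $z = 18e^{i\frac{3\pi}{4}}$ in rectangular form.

a = r cos θ = 18 * -sqrt(2)/2 = -9*sqrt(2)
b = r sin θ = 18 * sqrt(2)/2 = 9*sqrt(2)
z = -9*sqrt(2) + 9*sqrt(2)i


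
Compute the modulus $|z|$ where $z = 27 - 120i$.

|z| = sqrt(a^2 + b^2) = sqrt(27^2 + (-120)^2) = sqrt(15129) = 123


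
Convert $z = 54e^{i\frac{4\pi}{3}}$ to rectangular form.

a = r cos θ = 54 * -1/2 = -27
b = r sin θ = 54 * -sqrt(3)/2 = -27*sqrt(3)
z = -27 - 27*sqrt(3)i


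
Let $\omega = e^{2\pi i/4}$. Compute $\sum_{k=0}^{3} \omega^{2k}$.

Let ζ = ω^2 = e^(2πi·2/4). Since 4 ∤ 2, ζ ≠ 1.
Sum = Σ_{k=0}^{3} ζ^k = (ζ^4 - 1)/(ζ - 1) = (ω^{2·4} - 1)/(ζ - 1) = (1 - 1)/(ζ - 1) = 0


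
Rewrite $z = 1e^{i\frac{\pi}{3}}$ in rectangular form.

a = r cos θ = 1 * 1/2 = 1/2
b = r sin θ = 1 * sqrt(3)/2 = sqrt(3)/2
z = 1/2 + (sqrt(3)/2)i


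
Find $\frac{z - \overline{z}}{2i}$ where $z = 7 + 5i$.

z - conjugate(z) = 2bi
(z - conjugate(z))/(2i) = 2bi/(2i) = b = 5


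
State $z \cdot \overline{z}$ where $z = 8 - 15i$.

z * conjugate(z) = |z|^2 = a^2 + b^2
= 8^2 + (-15)^2 = 289


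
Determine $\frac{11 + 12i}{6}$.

Divisor is real, so divide each part by 6:
= 11/6 + 2i


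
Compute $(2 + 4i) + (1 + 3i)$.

(2 + 1) + (4 + 3)i = 3 + 7i


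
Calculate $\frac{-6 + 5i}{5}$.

Divisor is real, so divide each part by 5:
= -6/5 + i


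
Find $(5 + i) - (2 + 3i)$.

(5 - 2) + (1 - 3)i = 3 - 2i


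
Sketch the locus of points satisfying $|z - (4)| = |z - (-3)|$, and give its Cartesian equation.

|z - z1| = |z - z2| means z is equidistant from z1 and z2,
i.e. the perpendicular bisector of the segment from (4, 0) to (-3, 0) (midpoint (1/2, 0)).
With z = x + yi, square both sides:
(x - 4)^2 + (y - 0)^2 = (x - (-3))^2 + (y - 0)^2
The x^2 and y^2 terms cancel: -14x + 0y = 9 - 16 = -7
Simplify: x = 1/2
Locus: Perpendicular bisector of the segment from (4, 0) to (-3, 0): the line x = 1/2


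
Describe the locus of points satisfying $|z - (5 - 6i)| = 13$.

|z - z0| = r describes a circle centered at z0 with radius r
Here z0 = 5 - 6i and r = 13
Locus: Circle centered at (5, -6) with radius 13


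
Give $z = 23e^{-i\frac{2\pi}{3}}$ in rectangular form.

a = r cos θ = 23 * -1/2 = -23/2
b = r sin θ = 23 * -sqrt(3)/2 = -23*sqrt(3)/2
z = -23/2 - (23*sqrt(3)/2)i


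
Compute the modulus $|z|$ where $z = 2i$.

|z| = sqrt(a^2 + b^2) = sqrt(0^2 + 2^2) = sqrt(4) = 2


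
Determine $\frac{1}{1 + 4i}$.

Multiply numerator and denominator by conjugate (1 - 4i):
= (1)(1 - 4i) / (1^2 + 4^2)
= (1 - 4i) / 17
= 1/17 - (4/17)i


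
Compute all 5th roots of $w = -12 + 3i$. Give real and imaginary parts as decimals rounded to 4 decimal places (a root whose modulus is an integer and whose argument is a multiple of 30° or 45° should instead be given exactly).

|w| = sqrt(153) ≈ 12.369317, arg(w) ≈ 165.963757°
Root modulus = sqrt(153)^(1/5) ≈ 1.653747
Root arguments: θ_k = (arg(w) + 360°k)/5 for k = 0, 1, ..., 4
Compute each root as (root modulus)(cos θ_k + i sin θ_k) using full-precision intermediates, then round to 4 decimal places.
Roots: 1.3839 + 0.9054i, -0.4334 + 1.5959i, -1.6518 + 0.0810i, -0.5875 - 1.5459i, 1.2887 - 1.0364i


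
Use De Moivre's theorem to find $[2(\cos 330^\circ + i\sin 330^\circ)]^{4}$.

By De Moivre: z^n = r^n(cos(nθ) + i sin(nθ))
= 2^4(cos(4*330°) + i sin(4*330°))
= 16(cos 240° + i sin 240°)
= -8 - 8*sqrt(3)i


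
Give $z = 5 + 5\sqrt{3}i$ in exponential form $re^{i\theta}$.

r = |z| = sqrt((5)^2 + (5*sqrt(3))^2) = sqrt(25 + 75) = sqrt(100) = 10
θ = arctan(b/a) = arctan(8.6603/5) (quadrant-adjusted) = 60° = π/3
z = 10e^(i*π/3)


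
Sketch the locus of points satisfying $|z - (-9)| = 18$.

|z - z0| = r describes a circle centered at z0 with radius r
Here z0 = -9 and r = 18
Locus: Circle centered at (-9, 0) with radius 18


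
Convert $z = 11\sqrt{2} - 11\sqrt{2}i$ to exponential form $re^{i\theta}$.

r = |z| = sqrt((11*sqrt(2))^2 + (-11*sqrt(2))^2) = sqrt(242 + 242) = sqrt(484) = 22
θ = arctan(b/a) = arctan(-15.5563/15.5563) (quadrant-adjusted) = -45° = -π/4
z = 22e^(-i*π/4)


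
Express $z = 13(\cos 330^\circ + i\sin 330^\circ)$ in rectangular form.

a = r cos θ = 13 * sqrt(3)/2 = 13*sqrt(3)/2
b = r sin θ = 13 * -1/2 = -13/2
z = 13*sqrt(3)/2 - (13/2)i


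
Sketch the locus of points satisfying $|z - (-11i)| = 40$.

|z - z0| = r describes a circle centered at z0 with radius r
Here z0 = -11i and r = 40
Locus: Circle centered at (0, -11) with radius 40


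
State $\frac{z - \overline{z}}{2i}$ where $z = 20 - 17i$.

z - conjugate(z) = 2bi
(z - conjugate(z))/(2i) = 2bi/(2i) = b = -17


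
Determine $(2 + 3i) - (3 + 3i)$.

(2 - 3) + (3 - 3)i = -1


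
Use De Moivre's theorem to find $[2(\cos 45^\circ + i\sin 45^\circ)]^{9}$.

By De Moivre: z^n = r^n(cos(nθ) + i sin(nθ))
= 2^9(cos(9*45°) + i sin(9*45°))
= 512(cos 45° + i sin 45°)
= 256*sqrt(2) + 256*sqrt(2)i


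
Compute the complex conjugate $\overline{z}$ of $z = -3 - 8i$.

If z = a + bi, then conjugate(z) = a - bi
conjugate(-3 - 8i) = -3 + 8i


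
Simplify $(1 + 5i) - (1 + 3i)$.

(1 - 1) + (5 - 3)i = 2i


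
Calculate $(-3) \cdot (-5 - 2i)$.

(a1*a2 - b1*b2) + (a1*b2 + b1*a2)i
= (15 - 0) + (6 + 0)i
= 15 + 6i


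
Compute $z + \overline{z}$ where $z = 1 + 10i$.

z + conjugate(z) = (a + bi) + (a - bi) = 2a
= 2 * 1 = 2


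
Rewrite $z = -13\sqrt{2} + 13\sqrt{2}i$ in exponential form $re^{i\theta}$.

r = |z| = sqrt((-13*sqrt(2))^2 + (13*sqrt(2))^2) = sqrt(338 + 338) = sqrt(676) = 26
θ = arctan(b/a) = arctan(18.3848/-18.3848) (quadrant-adjusted) = 135° = 3π/4
z = 26e^(i*3π/4)


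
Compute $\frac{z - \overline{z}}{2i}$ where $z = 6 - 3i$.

z - conjugate(z) = 2bi
(z - conjugate(z))/(2i) = 2bi/(2i) = b = -3


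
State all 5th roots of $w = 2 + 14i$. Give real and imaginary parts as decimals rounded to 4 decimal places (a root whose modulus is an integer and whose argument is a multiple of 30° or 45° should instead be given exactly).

|w| = sqrt(200) ≈ 14.142136, arg(w) ≈ 81.869898°
Root modulus = sqrt(200)^(1/5) ≈ 1.698646
Root arguments: θ_k = (arg(w) + 360°k)/5 for k = 0, 1, ..., 4
Compute each root as (root modulus)(cos θ_k + i sin θ_k) using full-precision intermediates, then round to 4 decimal places.
Roots: 1.6298 + 0.4789i, 0.0482 + 1.6980i, -1.6000 + 0.5705i, -1.0370 - 1.3453i, 0.9590 - 1.4020i


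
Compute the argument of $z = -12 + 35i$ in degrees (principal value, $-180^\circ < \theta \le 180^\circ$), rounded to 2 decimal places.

θ = arctan(b/a) = arctan(35/-12) (quadrant-adjusted) = 108.92°


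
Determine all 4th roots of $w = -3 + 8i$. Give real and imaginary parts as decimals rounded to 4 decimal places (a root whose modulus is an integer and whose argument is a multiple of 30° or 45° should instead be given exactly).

|w| = sqrt(73) ≈ 8.544004, arg(w) ≈ 110.556045°
Root modulus = sqrt(73)^(1/4) ≈ 1.709682
Root arguments: θ_k = (arg(w) + 360°k)/4 for k = 0, 1, ..., 3
Compute each root as (root modulus)(cos θ_k + i sin θ_k) using full-precision intermediates, then round to 4 decimal places.
Roots: 1.5146 + 0.7931i, -0.7931 + 1.5146i, -1.5146 - 0.7931i, 0.7931 - 1.5146i


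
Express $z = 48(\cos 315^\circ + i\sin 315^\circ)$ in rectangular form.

a = r cos θ = 48 * sqrt(2)/2 = 24*sqrt(2)
b = r sin θ = 48 * -sqrt(2)/2 = -24*sqrt(2)
z = 24*sqrt(2) - 24*sqrt(2)i


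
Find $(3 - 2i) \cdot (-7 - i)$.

(a1*a2 - b1*b2) + (a1*b2 + b1*a2)i
= (-21 - 2) + (-3 + 14)i
= -23 + 11i


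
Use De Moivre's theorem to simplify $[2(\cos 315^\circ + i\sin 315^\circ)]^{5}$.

By De Moivre: z^n = r^n(cos(nθ) + i sin(nθ))
= 2^5(cos(5*315°) + i sin(5*315°))
= 32(cos 135° + i sin 135°)
= -16*sqrt(2) + 16*sqrt(2)i


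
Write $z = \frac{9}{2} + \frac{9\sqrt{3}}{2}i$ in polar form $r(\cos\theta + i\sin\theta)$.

r = |z| = sqrt(a^2 + b^2) = sqrt((9/2)^2 + (9*sqrt(3)/2)^2) = sqrt(81/4 + 243/4) = sqrt(81) = 9
θ = arctan(b/a) = arctan(7.7942/4.5) (quadrant-adjusted) = 60°
z = 9(cos 60° + i sin 60°)


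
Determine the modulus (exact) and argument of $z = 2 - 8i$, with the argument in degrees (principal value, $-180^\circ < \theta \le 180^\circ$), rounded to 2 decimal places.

|z| = sqrt(2^2 + (-8)^2) = sqrt(68)
arg(z) = arctan(b/a) = arctan(-8/2) (quadrant-adjusted) = -75.96°


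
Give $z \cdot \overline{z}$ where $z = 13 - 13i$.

z * conjugate(z) = |z|^2 = a^2 + b^2
= 13^2 + (-13)^2 = 338


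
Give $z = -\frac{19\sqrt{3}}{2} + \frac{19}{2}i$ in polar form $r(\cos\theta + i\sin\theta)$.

r = |z| = sqrt(a^2 + b^2) = sqrt((-19*sqrt(3)/2)^2 + (19/2)^2) = sqrt(1083/4 + 361/4) = sqrt(361) = 19
θ = arctan(b/a) = arctan(9.5/-16.4545) (quadrant-adjusted) = 150°
z = 19(cos 150° + i sin 150°)


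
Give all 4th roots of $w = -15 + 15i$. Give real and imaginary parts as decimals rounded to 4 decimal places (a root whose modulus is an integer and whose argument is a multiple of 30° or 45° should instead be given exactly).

|w| = sqrt(450) ≈ 21.213203, arg(w) = 135°
Root modulus = sqrt(450)^(1/4) ≈ 2.146108
Root arguments: θ_k = (135° + 360°k)/4 for k = 0, 1, ..., 3
Compute each root as (root modulus)(cos θ_k + i sin θ_k) using full-precision intermediates, then round to 4 decimal places.
Roots: 1.7844 + 1.1923i, -1.1923 + 1.7844i, -1.7844 - 1.1923i, 1.1923 - 1.7844i


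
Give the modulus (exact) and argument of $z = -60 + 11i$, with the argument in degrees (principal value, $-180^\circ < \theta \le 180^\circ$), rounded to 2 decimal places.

|z| = sqrt((-60)^2 + 11^2) = 61
arg(z) = arctan(b/a) = arctan(11/-60) (quadrant-adjusted) = 169.61°


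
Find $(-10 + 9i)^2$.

(a + bi)^2 = a^2 - b^2 + 2abi
= (-10)^2 - 9^2 + 2*(-10)*9i
= 19 - 180i


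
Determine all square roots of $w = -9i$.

|w| = 9, arg(w) = 270°
Root modulus = 9^(1/2) = 3
Root arguments: θ_k = (270° + 360°k)/2 for k = 0, 1, ..., 1
Roots: -3*sqrt(2)/2 + (3*sqrt(2)/2)i, 3*sqrt(2)/2 - (3*sqrt(2)/2)i


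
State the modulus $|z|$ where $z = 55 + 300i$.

|z| = sqrt(a^2 + b^2) = sqrt(55^2 + 300^2) = sqrt(93025) = 305


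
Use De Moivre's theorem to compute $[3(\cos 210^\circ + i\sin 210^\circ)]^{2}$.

By De Moivre: z^n = r^n(cos(nθ) + i sin(nθ))
= 3^2(cos(2*210°) + i sin(2*210°))
= 9(cos 60° + i sin 60°)
= 9/2 + (9*sqrt(3)/2)i


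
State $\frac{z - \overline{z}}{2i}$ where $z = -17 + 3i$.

z - conjugate(z) = 2bi
(z - conjugate(z))/(2i) = 2bi/(2i) = b = 3


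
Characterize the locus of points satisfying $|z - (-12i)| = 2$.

|z - z0| = r describes a circle centered at z0 with radius r
Here z0 = -12i and r = 2
Locus: Circle centered at (0, -12) with radius 2


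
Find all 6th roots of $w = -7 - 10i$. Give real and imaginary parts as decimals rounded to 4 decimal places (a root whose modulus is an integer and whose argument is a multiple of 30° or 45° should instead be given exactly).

|w| = sqrt(149) ≈ 12.206556, arg(w) ≈ 235.007980°
Root modulus = sqrt(149)^(1/6) ≈ 1.517396
Root arguments: θ_k = (arg(w) + 360°k)/6 for k = 0, 1, ..., 5
Compute each root as (root modulus)(cos θ_k + i sin θ_k) using full-precision intermediates, then round to 4 decimal places.
Roots: 1.1764 + 0.9584i, -0.2418 + 1.4980i, -1.4182 + 0.5396i, -1.1764 - 0.9584i, 0.2418 - 1.4980i, 1.4182 - 0.5396i


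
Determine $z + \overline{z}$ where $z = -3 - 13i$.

z + conjugate(z) = (a + bi) + (a - bi) = 2a
= 2 * (-3) = -6


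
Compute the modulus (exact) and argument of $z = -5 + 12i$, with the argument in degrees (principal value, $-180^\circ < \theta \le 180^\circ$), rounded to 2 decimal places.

|z| = sqrt((-5)^2 + 12^2) = 13
arg(z) = arctan(b/a) = arctan(12/-5) (quadrant-adjusted) = 112.62°


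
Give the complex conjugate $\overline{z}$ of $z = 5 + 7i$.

If z = a + bi, then conjugate(z) = a - bi
conjugate(5 + 7i) = 5 - 7i


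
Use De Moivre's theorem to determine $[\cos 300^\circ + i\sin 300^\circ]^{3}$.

By De Moivre: z^n = r^n(cos(nθ) + i sin(nθ))
= 1^3(cos(3*300°) + i sin(3*300°))
= 1(cos 180° + i sin 180°)
= -1


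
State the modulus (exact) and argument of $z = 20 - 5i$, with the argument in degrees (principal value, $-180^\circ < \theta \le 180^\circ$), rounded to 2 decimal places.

|z| = sqrt(20^2 + (-5)^2) = sqrt(425)
arg(z) = arctan(b/a) = arctan(-5/20) (quadrant-adjusted) = -14.04°


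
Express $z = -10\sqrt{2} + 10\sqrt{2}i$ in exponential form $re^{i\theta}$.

r = |z| = sqrt((-10*sqrt(2))^2 + (10*sqrt(2))^2) = sqrt(200 + 200) = sqrt(400) = 20
θ = arctan(b/a) = arctan(14.1421/-14.1421) (quadrant-adjusted) = 135° = 3π/4
z = 20e^(i*3π/4)


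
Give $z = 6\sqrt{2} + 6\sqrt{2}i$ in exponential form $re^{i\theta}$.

r = |z| = sqrt((6*sqrt(2))^2 + (6*sqrt(2))^2) = sqrt(72 + 72) = sqrt(144) = 12
θ = arctan(b/a) = arctan(8.4853/8.4853) (quadrant-adjusted) = 45° = π/4
z = 12e^(i*π/4)


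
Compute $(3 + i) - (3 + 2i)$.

(3 - 3) + (1 - 2)i = -i


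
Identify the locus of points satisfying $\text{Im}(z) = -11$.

Im(z) = y where z = x + yi; the equation y = -11 is satisfied by all points with that y-coordinate
Locus: Horizontal line y = -11


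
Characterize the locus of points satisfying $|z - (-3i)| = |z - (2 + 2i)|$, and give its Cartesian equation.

|z - z1| = |z - z2| means z is equidistant from z1 and z2,
i.e. the perpendicular bisector of the segment from (0, -3) to (2, 2) (midpoint (1, -1/2)).
With z = x + yi, square both sides:
(x - 0)^2 + (y - (-3))^2 = (x - 2)^2 + (y - 2)^2
The x^2 and y^2 terms cancel: 4x + 10y = 8 - 9 = -1
Simplify: 4x + 10y = -1
Locus: Perpendicular bisector of the segment from (0, -3) to (2, 2): the line 4x + 10y = -1


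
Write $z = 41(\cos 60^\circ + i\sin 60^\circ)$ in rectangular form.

a = r cos θ = 41 * 1/2 = 41/2
b = r sin θ = 41 * sqrt(3)/2 = 41*sqrt(3)/2
z = 41/2 + (41*sqrt(3)/2)i


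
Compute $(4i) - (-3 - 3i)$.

(0 - (-3)) + (4 - (-3))i = 3 + 7i


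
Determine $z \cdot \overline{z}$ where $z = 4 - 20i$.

z * conjugate(z) = |z|^2 = a^2 + b^2
= 4^2 + (-20)^2 = 416


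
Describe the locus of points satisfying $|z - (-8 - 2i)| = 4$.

|z - z0| = r describes a circle centered at z0 with radius r
Here z0 = -8 - 2i and r = 4
Locus: Circle centered at (-8, -2) with radius 4


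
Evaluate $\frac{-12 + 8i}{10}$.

Divisor is real, so divide each part by 10:
= -6/5 + (4/5)i


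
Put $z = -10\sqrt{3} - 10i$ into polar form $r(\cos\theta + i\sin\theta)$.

r = |z| = sqrt(a^2 + b^2) = sqrt((-10*sqrt(3))^2 + (-10)^2) = sqrt(300 + 100) = sqrt(400) = 20
θ = arctan(b/a) = arctan(-10/-17.3205) (quadrant-adjusted) = 210°
z = 20(cos 210° + i sin 210°)


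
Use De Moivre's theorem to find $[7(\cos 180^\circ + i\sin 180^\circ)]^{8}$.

By De Moivre: z^n = r^n(cos(nθ) + i sin(nθ))
= 7^8(cos(8*180°) + i sin(8*180°))
= 5764801(cos 0° + i sin 0°)
= 5764801


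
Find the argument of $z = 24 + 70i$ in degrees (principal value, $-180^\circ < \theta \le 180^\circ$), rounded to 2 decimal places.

θ = arctan(b/a) = arctan(70/24) (quadrant-adjusted) = 71.08°


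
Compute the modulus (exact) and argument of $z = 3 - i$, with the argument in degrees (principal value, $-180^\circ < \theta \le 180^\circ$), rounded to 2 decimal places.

|z| = sqrt(3^2 + (-1)^2) = sqrt(10)
arg(z) = arctan(b/a) = arctan(-1/3) (quadrant-adjusted) = -18.43°


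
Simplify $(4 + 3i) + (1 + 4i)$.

(4 + 1) + (3 + 4)i = 5 + 7i


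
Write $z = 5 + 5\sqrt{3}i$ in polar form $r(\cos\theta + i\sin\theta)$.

r = |z| = sqrt(a^2 + b^2) = sqrt((5)^2 + (5*sqrt(3))^2) = sqrt(25 + 75) = sqrt(100) = 10
θ = arctan(b/a) = arctan(8.6603/5) (quadrant-adjusted) = 60°
z = 10(cos 60° + i sin 60°)


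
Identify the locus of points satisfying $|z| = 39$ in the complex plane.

|z| = 39 means sqrt(x^2 + y^2) = 39
This is a circle of radius 39 centered at the origin


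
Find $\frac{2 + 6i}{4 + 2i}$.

Multiply numerator and denominator by conjugate (4 - 2i):
= (2 + 6i)(4 - 2i) / (4^2 + 2^2)
= (20 + 20i) / 20
= 1 + i


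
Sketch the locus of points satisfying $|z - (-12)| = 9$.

|z - z0| = r describes a circle centered at z0 with radius r
Here z0 = -12 and r = 9
Locus: Circle centered at (-12, 0) with radius 9


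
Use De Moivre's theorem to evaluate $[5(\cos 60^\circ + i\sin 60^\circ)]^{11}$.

By De Moivre: z^n = r^n(cos(nθ) + i sin(nθ))
= 5^11(cos(11*60°) + i sin(11*60°))
= 48828125(cos 300° + i sin 300°)
= 48828125/2 - (48828125*sqrt(3)/2)i


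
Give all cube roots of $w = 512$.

|w| = 512, arg(w) = 0°
Root modulus = 512^(1/3) = 8
Root arguments: θ_k = (0° + 360°k)/3 for k = 0, 1, ..., 2
Roots: 8, -4 + 4*sqrt(3)i, -4 - 4*sqrt(3)i


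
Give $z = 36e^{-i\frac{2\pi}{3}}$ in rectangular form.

a = r cos θ = 36 * -1/2 = -18
b = r sin θ = 36 * -sqrt(3)/2 = -18*sqrt(3)
z = -18 - 18*sqrt(3)i


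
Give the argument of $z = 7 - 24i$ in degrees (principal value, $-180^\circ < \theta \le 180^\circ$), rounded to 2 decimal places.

θ = arctan(b/a) = arctan(-24/7) (quadrant-adjusted) = -73.74°


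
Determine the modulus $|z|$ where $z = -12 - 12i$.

|z| = sqrt(a^2 + b^2) = sqrt((-12)^2 + (-12)^2) = sqrt(288) = sqrt(288)


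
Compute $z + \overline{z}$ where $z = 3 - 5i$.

z + conjugate(z) = (a + bi) + (a - bi) = 2a
= 2 * 3 = 6


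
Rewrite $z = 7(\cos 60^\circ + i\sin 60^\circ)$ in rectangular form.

a = r cos θ = 7 * 1/2 = 7/2
b = r sin θ = 7 * sqrt(3)/2 = 7*sqrt(3)/2
z = 7/2 + (7*sqrt(3)/2)i


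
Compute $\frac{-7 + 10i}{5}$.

Divisor is real, so divide each part by 5:
= -7/5 + 2i


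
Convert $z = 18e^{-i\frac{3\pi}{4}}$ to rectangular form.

a = r cos θ = 18 * -sqrt(2)/2 = -9*sqrt(2)
b = r sin θ = 18 * -sqrt(2)/2 = -9*sqrt(2)
z = -9*sqrt(2) - 9*sqrt(2)i


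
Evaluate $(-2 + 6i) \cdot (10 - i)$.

(a1*a2 - b1*b2) + (a1*b2 + b1*a2)i
= (-20 - (-6)) + (2 + 60)i
= -14 + 62i


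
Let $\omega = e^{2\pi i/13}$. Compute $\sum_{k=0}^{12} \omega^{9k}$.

Let ζ = ω^9 = e^(2πi·9/13). Since 13 ∤ 9, ζ ≠ 1.
Sum = Σ_{k=0}^{12} ζ^k = (ζ^13 - 1)/(ζ - 1) = (ω^{9·13} - 1)/(ζ - 1) = (1 - 1)/(ζ - 1) = 0


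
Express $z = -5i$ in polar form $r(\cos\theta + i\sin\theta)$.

r = |z| = sqrt(a^2 + b^2) = sqrt((0)^2 + (-5)^2) = sqrt(0 + 25) = sqrt(25) = 5
a = 0 and b < 0, so z lies on the negative imaginary axis: θ = 270°
z = 5(cos 270° + i sin 270°)


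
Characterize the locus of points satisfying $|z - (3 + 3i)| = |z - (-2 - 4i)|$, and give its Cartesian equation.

|z - z1| = |z - z2| means z is equidistant from z1 and z2,
i.e. the perpendicular bisector of the segment from (3, 3) to (-2, -4) (midpoint (1/2, -1/2)).
With z = x + yi, square both sides:
(x - 3)^2 + (y - 3)^2 = (x - (-2))^2 + (y - (-4))^2
The x^2 and y^2 terms cancel: -10x + (-14)y = 20 - 18 = 2
Simplify: 5x + 7y = -1
Locus: Perpendicular bisector of the segment from (3, 3) to (-2, -4): the line 5x + 7y = -1


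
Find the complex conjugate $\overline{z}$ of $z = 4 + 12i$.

If z = a + bi, then conjugate(z) = a - bi
conjugate(4 + 12i) = 4 - 12i


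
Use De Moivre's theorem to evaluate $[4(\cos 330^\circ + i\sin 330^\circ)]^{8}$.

By De Moivre: z^n = r^n(cos(nθ) + i sin(nθ))
= 4^8(cos(8*330°) + i sin(8*330°))
= 65536(cos 120° + i sin 120°)
= -32768 + 32768*sqrt(3)i


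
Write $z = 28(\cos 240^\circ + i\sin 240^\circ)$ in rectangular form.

a = r cos θ = 28 * -1/2 = -14
b = r sin θ = 28 * -sqrt(3)/2 = -14*sqrt(3)
z = -14 - 14*sqrt(3)i


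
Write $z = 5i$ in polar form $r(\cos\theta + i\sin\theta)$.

r = |z| = sqrt(a^2 + b^2) = sqrt((0)^2 + (5)^2) = sqrt(0 + 25) = sqrt(25) = 5
a = 0 and b > 0, so z lies on the positive imaginary axis: θ = 90°
z = 5(cos 90° + i sin 90°)


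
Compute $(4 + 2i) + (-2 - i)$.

(4 + (-2)) + (2 + (-1))i = 2 + i


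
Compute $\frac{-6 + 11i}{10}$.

Divisor is real, so divide each part by 10:
= -3/5 + (11/10)i


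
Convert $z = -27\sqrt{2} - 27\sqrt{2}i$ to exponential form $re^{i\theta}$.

r = |z| = sqrt((-27*sqrt(2))^2 + (-27*sqrt(2))^2) = sqrt(1458 + 1458) = sqrt(2916) = 54
θ = arctan(b/a) = arctan(-38.1838/-38.1838) (quadrant-adjusted) = 225° = 5π/4
z = 54e^(i*5π/4)


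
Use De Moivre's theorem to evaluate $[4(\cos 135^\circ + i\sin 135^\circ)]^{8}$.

By De Moivre: z^n = r^n(cos(nθ) + i sin(nθ))
= 4^8(cos(8*135°) + i sin(8*135°))
= 65536(cos 0° + i sin 0°)
= 65536


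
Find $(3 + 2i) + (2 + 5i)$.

(3 + 2) + (2 + 5)i = 5 + 7i


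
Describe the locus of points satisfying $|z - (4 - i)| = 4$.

|z - z0| = r describes a circle centered at z0 with radius r
Here z0 = 4 - i and r = 4
Locus: Circle centered at (4, -1) with radius 4


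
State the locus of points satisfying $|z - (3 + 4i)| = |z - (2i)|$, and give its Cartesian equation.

|z - z1| = |z - z2| means z is equidistant from z1 and z2,
i.e. the perpendicular bisector of the segment from (3, 4) to (0, 2) (midpoint (3/2, 3)).
With z = x + yi, square both sides:
(x - 3)^2 + (y - 4)^2 = (x - 0)^2 + (y - 2)^2
The x^2 and y^2 terms cancel: -6x + (-4)y = 4 - 25 = -21
Simplify: 6x + 4y = 21
Locus: Perpendicular bisector of the segment from (3, 4) to (0, 2): the line 6x + 4y = 21


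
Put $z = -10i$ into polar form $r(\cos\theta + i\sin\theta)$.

r = |z| = sqrt(a^2 + b^2) = sqrt((0)^2 + (-10)^2) = sqrt(0 + 100) = sqrt(100) = 10
a = 0 and b < 0, so z lies on the negative imaginary axis: θ = 270°
z = 10(cos 270° + i sin 270°)


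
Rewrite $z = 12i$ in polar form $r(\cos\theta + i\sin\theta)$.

r = |z| = sqrt(a^2 + b^2) = sqrt((0)^2 + (12)^2) = sqrt(0 + 144) = sqrt(144) = 12
a = 0 and b > 0, so z lies on the positive imaginary axis: θ = 90°
z = 12(cos 90° + i sin 90°)


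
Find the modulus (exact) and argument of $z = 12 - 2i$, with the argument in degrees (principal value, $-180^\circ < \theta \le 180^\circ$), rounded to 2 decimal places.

|z| = sqrt(12^2 + (-2)^2) = sqrt(148)
arg(z) = arctan(b/a) = arctan(-2/12) (quadrant-adjusted) = -9.46°


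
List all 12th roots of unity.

ω_k = e^(2πik/12) = cos(2πk/12) + i sin(2πk/12) for k = 0, 1, ..., 11
Roots: 1, sqrt(3)/2 + (1/2)i, 1/2 + (sqrt(3)/2)i, i, -1/2 + (sqrt(3)/2)i, -sqrt(3)/2 + (1/2)i, -1, -sqrt(3)/2 - (1/2)i, -1/2 - (sqrt(3)/2)i, -i, 1/2 - (sqrt(3)/2)i, sqrt(3)/2 - (1/2)i


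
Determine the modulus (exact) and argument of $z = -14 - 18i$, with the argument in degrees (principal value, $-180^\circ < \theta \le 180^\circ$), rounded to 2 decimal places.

|z| = sqrt((-14)^2 + (-18)^2) = sqrt(520)
arg(z) = arctan(b/a) = arctan(-18/-14) (quadrant-adjusted) = -127.87°


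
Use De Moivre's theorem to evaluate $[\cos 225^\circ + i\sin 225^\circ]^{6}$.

By De Moivre: z^n = r^n(cos(nθ) + i sin(nθ))
= 1^6(cos(6*225°) + i sin(6*225°))
= 1(cos 270° + i sin 270°)
= -i


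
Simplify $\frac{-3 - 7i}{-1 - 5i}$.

Multiply numerator and denominator by conjugate (-1 + 5i):
= (-3 - 7i)(-1 + 5i) / ((-1)^2 + (-5)^2)
= (38 - 8i) / 26
Divide through by 2: (19 - 4i) / 13
= 19/13 - (4/13)i


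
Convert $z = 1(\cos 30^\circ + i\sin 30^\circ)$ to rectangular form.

a = r cos θ = 1 * sqrt(3)/2 = sqrt(3)/2
b = r sin θ = 1 * 1/2 = 1/2
z = sqrt(3)/2 + (1/2)i


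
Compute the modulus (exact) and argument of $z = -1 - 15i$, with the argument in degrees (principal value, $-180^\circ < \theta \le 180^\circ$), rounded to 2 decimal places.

|z| = sqrt((-1)^2 + (-15)^2) = sqrt(226)
arg(z) = arctan(b/a) = arctan(-15/-1) (quadrant-adjusted) = -93.81°


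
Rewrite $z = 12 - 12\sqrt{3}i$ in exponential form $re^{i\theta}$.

r = |z| = sqrt((12)^2 + (-12*sqrt(3))^2) = sqrt(144 + 432) = sqrt(576) = 24
θ = arctan(b/a) = arctan(-20.7846/12) (quadrant-adjusted) = -60° = -π/3
z = 24e^(-i*π/3)


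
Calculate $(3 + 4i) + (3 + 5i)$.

(3 + 3) + (4 + 5)i = 6 + 9i


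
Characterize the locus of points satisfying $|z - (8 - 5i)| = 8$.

|z - z0| = r describes a circle centered at z0 with radius r
Here z0 = 8 - 5i and r = 8
Locus: Circle centered at (8, -5) with radius 8


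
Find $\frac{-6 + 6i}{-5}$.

Divisor is real, so divide each part by -5:
= 6/5 - (6/5)i


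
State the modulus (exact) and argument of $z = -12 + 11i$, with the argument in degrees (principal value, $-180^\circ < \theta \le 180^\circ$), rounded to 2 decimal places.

|z| = sqrt((-12)^2 + 11^2) = sqrt(265)
arg(z) = arctan(b/a) = arctan(11/-12) (quadrant-adjusted) = 137.49°


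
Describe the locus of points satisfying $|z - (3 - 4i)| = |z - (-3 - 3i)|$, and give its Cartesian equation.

|z - z1| = |z - z2| means z is equidistant from z1 and z2,
i.e. the perpendicular bisector of the segment from (3, -4) to (-3, -3) (midpoint (0, -7/2)).
With z = x + yi, square both sides:
(x - 3)^2 + (y - (-4))^2 = (x - (-3))^2 + (y - (-3))^2
The x^2 and y^2 terms cancel: -12x + 2y = 18 - 25 = -7
Simplify: 12x - 2y = 7
Locus: Perpendicular bisector of the segment from (3, -4) to (-3, -3): the line 12x - 2y = 7


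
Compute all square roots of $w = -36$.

|w| = 36, arg(w) = 180°
Root modulus = 36^(1/2) = 6
Root arguments: θ_k = (180° + 360°k)/2 for k = 0, 1, ..., 1
Roots: 6i, -6i


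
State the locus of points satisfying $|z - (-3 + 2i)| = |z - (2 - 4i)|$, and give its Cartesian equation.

|z - z1| = |z - z2| means z is equidistant from z1 and z2,
i.e. the perpendicular bisector of the segment from (-3, 2) to (2, -4) (midpoint (-1/2, -1)).
With z = x + yi, square both sides:
(x - (-3))^2 + (y - 2)^2 = (x - 2)^2 + (y - (-4))^2
The x^2 and y^2 terms cancel: 10x + (-12)y = 20 - 13 = 7
Simplify: 10x - 12y = 7
Locus: Perpendicular bisector of the segment from (-3, 2) to (2, -4): the line 10x - 12y = 7


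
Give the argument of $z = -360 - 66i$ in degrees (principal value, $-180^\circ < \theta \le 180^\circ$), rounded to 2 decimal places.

θ = arctan(b/a) = arctan(-66/-360) (quadrant-adjusted) = -169.61°


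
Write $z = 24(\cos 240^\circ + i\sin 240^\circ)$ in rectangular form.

a = r cos θ = 24 * -1/2 = -12
b = r sin θ = 24 * -sqrt(3)/2 = -12*sqrt(3)
z = -12 - 12*sqrt(3)i


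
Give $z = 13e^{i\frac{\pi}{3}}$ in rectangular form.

a = r cos θ = 13 * 1/2 = 13/2
b = r sin θ = 13 * sqrt(3)/2 = 13*sqrt(3)/2
z = 13/2 + (13*sqrt(3)/2)i


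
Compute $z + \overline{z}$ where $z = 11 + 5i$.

z + conjugate(z) = (a + bi) + (a - bi) = 2a
= 2 * 11 = 22


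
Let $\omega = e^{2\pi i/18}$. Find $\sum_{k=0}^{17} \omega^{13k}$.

Let ζ = ω^13 = e^(2πi·13/18). Since 18 ∤ 13, ζ ≠ 1.
Sum = Σ_{k=0}^{17} ζ^k = (ζ^18 - 1)/(ζ - 1) = (ω^{13·18} - 1)/(ζ - 1) = (1 - 1)/(ζ - 1) = 0


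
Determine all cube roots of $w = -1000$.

|w| = 1000, arg(w) = 180°
Root modulus = 1000^(1/3) = 10
Root arguments: θ_k = (180° + 360°k)/3 for k = 0, 1, ..., 2
Roots: 5 + 5*sqrt(3)i, -10, 5 - 5*sqrt(3)i


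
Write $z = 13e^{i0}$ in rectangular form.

a = r cos θ = 13 * 1 = 13
b = r sin θ = 13 * 0 = 0
z = 13


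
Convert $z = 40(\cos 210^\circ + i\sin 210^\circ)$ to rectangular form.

a = r cos θ = 40 * -sqrt(3)/2 = -20*sqrt(3)
b = r sin θ = 40 * -1/2 = -20
z = -20*sqrt(3) - 20i


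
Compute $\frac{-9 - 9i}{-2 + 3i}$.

Multiply numerator and denominator by conjugate (-2 - 3i):
= (-9 - 9i)(-2 - 3i) / ((-2)^2 + 3^2)
= (-9 + 45i) / 13
= -9/13 + (45/13)i


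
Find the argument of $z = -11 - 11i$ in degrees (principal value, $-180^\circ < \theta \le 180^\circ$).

θ = arctan(b/a) = arctan(-11/-11) (quadrant-adjusted) = -135°


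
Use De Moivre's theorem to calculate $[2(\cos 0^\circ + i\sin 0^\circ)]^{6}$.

By De Moivre: z^n = r^n(cos(nθ) + i sin(nθ))
= 2^6(cos(6*0°) + i sin(6*0°))
= 64(cos 0° + i sin 0°)
= 64


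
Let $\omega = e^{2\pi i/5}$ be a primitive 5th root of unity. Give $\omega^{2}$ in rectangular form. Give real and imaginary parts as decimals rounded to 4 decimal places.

ω^2 = e^(2πi·2/5) = e^(i·4π/5)
= cos(4π/5) + i sin(4π/5)
= -0.8090 + 0.5878i


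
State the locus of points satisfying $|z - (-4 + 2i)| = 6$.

|z - z0| = r describes a circle centered at z0 with radius r
Here z0 = -4 + 2i and r = 6
Locus: Circle centered at (-4, 2) with radius 6


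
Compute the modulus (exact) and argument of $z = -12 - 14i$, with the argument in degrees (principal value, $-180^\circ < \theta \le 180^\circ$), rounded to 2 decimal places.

|z| = sqrt((-12)^2 + (-14)^2) = sqrt(340)
arg(z) = arctan(b/a) = arctan(-14/-12) (quadrant-adjusted) = -130.60°


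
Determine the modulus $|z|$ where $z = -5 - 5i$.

|z| = sqrt(a^2 + b^2) = sqrt((-5)^2 + (-5)^2) = sqrt(50) = sqrt(50)


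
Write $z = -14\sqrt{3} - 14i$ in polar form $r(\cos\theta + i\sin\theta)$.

r = |z| = sqrt(a^2 + b^2) = sqrt((-14*sqrt(3))^2 + (-14)^2) = sqrt(588 + 196) = sqrt(784) = 28
θ = arctan(b/a) = arctan(-14/-24.2487) (quadrant-adjusted) = 210°
z = 28(cos 210° + i sin 210°)


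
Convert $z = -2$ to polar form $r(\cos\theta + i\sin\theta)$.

r = |z| = sqrt(a^2 + b^2) = sqrt((-2)^2 + (0)^2) = sqrt(4 + 0) = sqrt(4) = 2
b = 0 and a < 0, so z lies on the negative real axis: θ = 180°
z = 2(cos 180° + i sin 180°)


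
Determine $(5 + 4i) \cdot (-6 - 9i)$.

(a1*a2 - b1*b2) + (a1*b2 + b1*a2)i
= (-30 - (-36)) + (-45 + (-24))i
= 6 - 69i


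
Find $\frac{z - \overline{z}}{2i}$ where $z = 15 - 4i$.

z - conjugate(z) = 2bi
(z - conjugate(z))/(2i) = 2bi/(2i) = b = -4


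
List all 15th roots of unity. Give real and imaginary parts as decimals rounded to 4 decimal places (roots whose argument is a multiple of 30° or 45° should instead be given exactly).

ω_k = e^(2πik/15) = cos(2πk/15) + i sin(2πk/15) for k = 0, 1, ..., 14
Roots: 1, 0.9135 + 0.4067i, 0.6691 + 0.7431i, 0.3090 + 0.9511i, -0.1045 + 0.9945i, -1/2 + (sqrt(3)/2)i, -0.8090 + 0.5878i, -0.9781 + 0.2079i, -0.9781 - 0.2079i, -0.8090 - 0.5878i, -1/2 - (sqrt(3)/2)i, -0.1045 - 0.9945i, 0.3090 - 0.9511i, 0.6691 - 0.7431i, 0.9135 - 0.4067i


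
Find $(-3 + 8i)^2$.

(a + bi)^2 = a^2 - b^2 + 2abi
= (-3)^2 - 8^2 + 2*(-3)*8i
= -55 - 48i


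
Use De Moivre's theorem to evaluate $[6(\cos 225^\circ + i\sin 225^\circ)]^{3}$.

By De Moivre: z^n = r^n(cos(nθ) + i sin(nθ))
= 6^3(cos(3*225°) + i sin(3*225°))
= 216(cos 315° + i sin 315°)
= 108*sqrt(2) - 108*sqrt(2)i


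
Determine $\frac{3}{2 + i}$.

Multiply numerator and denominator by conjugate (2 - i):
= (3)(2 - i) / (2^2 + 1^2)
= (6 - 3i) / 5
= 6/5 - (3/5)i


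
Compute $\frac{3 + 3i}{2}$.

Divisor is real, so divide each part by 2:
= 3/2 + (3/2)i


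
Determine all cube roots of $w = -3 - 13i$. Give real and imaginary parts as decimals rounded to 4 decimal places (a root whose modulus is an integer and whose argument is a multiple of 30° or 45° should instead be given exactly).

|w| = sqrt(178) ≈ 13.341664, arg(w) ≈ 257.005383°
Root modulus = sqrt(178)^(1/3) ≈ 2.371756
Root arguments: θ_k = (arg(w) + 360°k)/3 for k = 0, 1, ..., 2
Compute each root as (root modulus)(cos θ_k + i sin θ_k) using full-precision intermediates, then round to 4 decimal places.
Roots: 0.1791 + 2.3650i, -2.1377 - 1.0274i, 1.9586 - 1.3376i
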